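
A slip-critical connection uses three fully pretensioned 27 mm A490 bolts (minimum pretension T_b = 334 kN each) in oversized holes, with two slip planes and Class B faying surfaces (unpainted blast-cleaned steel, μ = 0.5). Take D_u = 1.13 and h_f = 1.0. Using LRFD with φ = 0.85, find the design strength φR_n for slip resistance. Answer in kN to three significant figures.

R_n = μ · D_u · h_f · T_b · n_s · n_b = 0.5 × 1.13 × 1.0 × 334 × 2 × 3 = 1132 kN.
Design strength φR_n = 0.85 × 1132 = 962 kN.

962 kN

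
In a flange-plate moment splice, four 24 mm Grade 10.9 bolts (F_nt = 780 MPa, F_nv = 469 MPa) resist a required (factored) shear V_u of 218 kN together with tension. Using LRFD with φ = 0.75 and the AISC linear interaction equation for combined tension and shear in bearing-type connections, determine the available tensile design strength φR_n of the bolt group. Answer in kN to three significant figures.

A_b = π·24²/4 = 452.4 mm²; f_rv = 218 × 1000 / (4 × 452.4) = 120.5 MPa.
F'_nt = 1.3 F_nt − (F_nt / φF_nv) f_rv = 1.3·780 − (780/(0.75·469))·120.5 = 746.9 MPa, capped at F_nt → F'_nt = 746.9 MPa.
R_n = F'_nt · A_b · n = 746.9 × 452.4 × 4 / 1000 = 1351 kN.
Design strength φR_n = 0.75 × 1351 = 1010 kN.

1010 kN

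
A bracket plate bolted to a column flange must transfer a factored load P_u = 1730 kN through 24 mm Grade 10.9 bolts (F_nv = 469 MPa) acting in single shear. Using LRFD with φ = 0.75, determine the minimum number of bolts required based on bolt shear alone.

A_b = π·24²/4 = 452.4 mm².
Per-bolt design strength φR_n = 0.75 × 469 × 452.4 × 1 / 1000 = 159.1 kN.
n ≥ 1730 / 159.1 = 10.87 → use 11 bolts.

11 bolts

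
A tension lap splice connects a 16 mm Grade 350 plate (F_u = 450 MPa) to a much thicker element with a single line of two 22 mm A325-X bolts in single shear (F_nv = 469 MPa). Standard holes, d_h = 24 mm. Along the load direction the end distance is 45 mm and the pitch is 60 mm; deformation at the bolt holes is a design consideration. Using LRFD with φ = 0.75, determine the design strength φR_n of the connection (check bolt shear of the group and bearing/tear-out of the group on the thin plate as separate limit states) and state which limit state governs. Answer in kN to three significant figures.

Bolt shear: A_b = π·22²/4 = 380.1 mm²; R_n = 469 × 380.1 × 2 × 1 / 1000 = 356.6 kN → 0.75 × 356.6 = 267 kN.
Bearing (1.2 l_c t F_u ≤ 2.4 d t F_u): upper limit = 2.4·22·16·450 / 1000 = 380.2 kN.
  Edge l_c = 45 − 24/2 = 33 → r_n = 285.1 kN; interior l_c = 60 − 24 = 36 → r_n = 311 kN.
  R_n,bearing = 1·285.1 + 1·311 = 596.2 kN → 0.75 × 596.2 = 447 kN.
Bolt shear governs: 267 kN.

267 kN (bolt shear governs)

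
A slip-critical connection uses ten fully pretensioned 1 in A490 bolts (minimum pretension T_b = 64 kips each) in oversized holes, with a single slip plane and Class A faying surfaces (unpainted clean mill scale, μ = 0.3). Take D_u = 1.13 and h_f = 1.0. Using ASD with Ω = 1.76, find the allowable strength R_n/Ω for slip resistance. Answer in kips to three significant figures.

123 kips

R_n = μ · D_u · h_f · T_b · n_s · n_b = 0.3 × 1.13 × 1.0 × 64 × 1 × 10 = 217 kips.
Allowable strength R_n/Ω = 217 / 1.76 = 123 kips.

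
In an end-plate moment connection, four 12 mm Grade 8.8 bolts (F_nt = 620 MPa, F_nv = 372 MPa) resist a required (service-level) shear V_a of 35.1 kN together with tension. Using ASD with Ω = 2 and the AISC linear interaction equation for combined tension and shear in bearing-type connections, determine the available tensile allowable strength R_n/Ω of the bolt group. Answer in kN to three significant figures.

A_b = π·12²/4 = 113.1 mm²; f_rv = 35.1 × 1000 / (4 × 113.1) = 77.59 MPa.
F'_nt = 1.3 F_nt − (Ω F_nt / F_nv) f_rv = 1.3·620 − (2·620/372)·77.59 = 547.4 MPa, capped at F_nt → F'_nt = 547.4 MPa.
R_n = F'_nt · A_b · n = 547.4 × 113.1 × 4 / 1000 = 247.6 kN.
Allowable strength R_n/Ω = 247.6 / 2 = 124 kN.

124 kN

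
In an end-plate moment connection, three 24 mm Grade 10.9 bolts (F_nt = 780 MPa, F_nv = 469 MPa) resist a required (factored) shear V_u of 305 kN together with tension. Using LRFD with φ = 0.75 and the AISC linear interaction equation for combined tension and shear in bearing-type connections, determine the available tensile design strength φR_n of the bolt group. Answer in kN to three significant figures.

525 kN

A_b = π·24²/4 = 452.4 mm²; f_rv = 305 × 1000 / (3 × 452.4) = 224.7 MPa.
F'_nt = 1.3 F_nt − (F_nt / φF_nv) f_rv = 1.3·780 − (780/(0.75·469))·224.7 = 515.7 MPa, capped at F_nt → F'_nt = 515.7 MPa.
R_n = F'_nt · A_b · n = 515.7 × 452.4 × 3 / 1000 = 699.8 kN.
Design strength φR_n = 0.75 × 699.8 = 525 kN.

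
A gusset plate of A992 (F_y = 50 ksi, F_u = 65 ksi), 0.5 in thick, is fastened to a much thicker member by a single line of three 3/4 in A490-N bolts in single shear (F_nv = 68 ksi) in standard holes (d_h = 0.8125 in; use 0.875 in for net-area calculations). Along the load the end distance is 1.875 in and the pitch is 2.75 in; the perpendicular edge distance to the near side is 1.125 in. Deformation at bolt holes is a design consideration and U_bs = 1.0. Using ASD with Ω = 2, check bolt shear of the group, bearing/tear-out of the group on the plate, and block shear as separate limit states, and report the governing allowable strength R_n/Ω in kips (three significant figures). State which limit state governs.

45.1 kips (bolt shear governs)

Bolt shear: A_b = π·0.75²/4 = 0.4418 in²; R_n = 68 × 0.4418 × 3 × 1 = 90.12 kips → 90.12 / 2 = 45.1 kips.
Bearing: edge l_c = 1.469, r_n = 57.28 kips; interior l_c = 1.938, r_n = 58.5 kips; R_n = 57.28 + 2·58.5 = 174.3 kips → 87.1 kips.
Block shear: A_gv = 3.688, A_nv = 2.594, A_nt = 0.3438 in²; R_n = min(0.6F_uA_nv, 0.6F_yA_gv) + U_bs·F_u·A_nt = 123.5 kips → 61.8 kips.
Bolt shear governs: 45.1 kips.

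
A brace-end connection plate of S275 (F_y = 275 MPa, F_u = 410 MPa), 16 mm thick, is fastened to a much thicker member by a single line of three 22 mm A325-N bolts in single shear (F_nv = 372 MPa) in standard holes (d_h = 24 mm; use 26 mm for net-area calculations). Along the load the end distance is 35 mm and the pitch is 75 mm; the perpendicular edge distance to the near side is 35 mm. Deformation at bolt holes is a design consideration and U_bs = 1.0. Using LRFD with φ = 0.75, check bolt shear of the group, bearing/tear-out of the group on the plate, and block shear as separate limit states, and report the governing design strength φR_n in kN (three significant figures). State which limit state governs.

Bolt shear: A_b = π·22²/4 = 380.1 mm²; R_n = 372 × 380.1 × 3 × 1 / 1000 = 424.2 kN → 0.75 × 424.2 = 318 kN.
Bearing: edge l_c = 23, r_n = 181.1 kN; interior l_c = 51, r_n = 346.4 kN; R_n = 181.1 + 2·346.4 = 873.8 kN → 655 kN.
Block shear: A_gv = 2960, A_nv = 1920, A_nt = 352 mm²; R_n = min(0.6F_uA_nv, 0.6F_yA_gv) + U_bs·F_u·A_nt = 616.6 kN → 462 kN.
Bolt shear governs: 318 kN.

318 kN (bolt shear governs)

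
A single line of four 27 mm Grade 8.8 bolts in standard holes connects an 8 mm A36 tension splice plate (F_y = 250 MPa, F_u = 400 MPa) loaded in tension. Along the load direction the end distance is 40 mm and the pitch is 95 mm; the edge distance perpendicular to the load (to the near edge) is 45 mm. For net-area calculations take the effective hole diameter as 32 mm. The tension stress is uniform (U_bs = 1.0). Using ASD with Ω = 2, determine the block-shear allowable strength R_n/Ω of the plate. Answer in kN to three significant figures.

241 kN

Shear plane L_v = 40 + 3·95 = 325 mm; A_gv = 325 × 8 = 2600 mm².
A_nv = (325 − 3.5·32) × 8 = 1704 mm².
A_nt = (45 − 0.5·32) × 8 = 232 mm².
0.6 F_u A_nv = 409 kN; 0.6 F_y A_gv = 390 kN → shear yielding governs the shear term.
R_n = 390 + 1.0 × 400 × 232 / 1000 = 482.8 kN.
Allowable strength R_n/Ω = 482.8 / 2 = 241 kN.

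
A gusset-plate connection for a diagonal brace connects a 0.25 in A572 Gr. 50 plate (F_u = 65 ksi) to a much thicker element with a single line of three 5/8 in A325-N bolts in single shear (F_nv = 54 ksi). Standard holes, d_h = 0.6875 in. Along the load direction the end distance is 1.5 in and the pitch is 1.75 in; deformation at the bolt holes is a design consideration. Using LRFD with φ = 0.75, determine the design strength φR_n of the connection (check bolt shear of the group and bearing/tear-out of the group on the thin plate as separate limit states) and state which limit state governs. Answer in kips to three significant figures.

37.3 kips (bolt shear governs)

Bolt shear: A_b = π·0.625²/4 = 0.3068 in²; R_n = 54 × 0.3068 × 3 × 1 = 49.7 kips → 0.75 × 49.7 = 37.3 kips.
Bearing (1.2 l_c t F_u ≤ 2.4 d t F_u): upper limit = 2.4·0.625·0.25·65 = 24.38 kips.
  Edge l_c = 1.5 − 0.6875/2 = 1.156 → r_n = 22.55 kips; interior l_c = 1.75 − 0.6875 = 1.062 → r_n = 20.72 kips.
  R_n,bearing = 1·22.55 + 2·20.72 = 63.98 kips → 0.75 × 63.98 = 48 kips.
Bolt shear governs: 37.3 kips.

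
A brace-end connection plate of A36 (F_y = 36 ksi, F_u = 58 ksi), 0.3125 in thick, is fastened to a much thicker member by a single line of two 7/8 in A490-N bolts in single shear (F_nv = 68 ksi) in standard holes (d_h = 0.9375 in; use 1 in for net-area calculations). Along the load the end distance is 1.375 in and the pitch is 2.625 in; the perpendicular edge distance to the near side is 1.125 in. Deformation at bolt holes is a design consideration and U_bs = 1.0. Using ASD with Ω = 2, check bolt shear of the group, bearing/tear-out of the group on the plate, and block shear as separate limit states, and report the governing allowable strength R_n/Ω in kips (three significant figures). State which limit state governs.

Bolt shear: A_b = π·0.875²/4 = 0.6013 in²; R_n = 68 × 0.6013 × 2 × 1 = 81.78 kips → 81.78 / 2 = 40.9 kips.
Bearing: edge l_c = 0.9062, r_n = 19.71 kips; interior l_c = 1.688, r_n = 36.7 kips; R_n = 19.71 + 1·36.7 = 56.41 kips → 28.2 kips.
Block shear: A_gv = 1.25, A_nv = 0.7812, A_nt = 0.1953 in²; R_n = min(0.6F_uA_nv, 0.6F_yA_gv) + U_bs·F_u·A_nt = 38.33 kips → 19.2 kips.
Block shear governs: 19.2 kips.

19.2 kips (block shear governs)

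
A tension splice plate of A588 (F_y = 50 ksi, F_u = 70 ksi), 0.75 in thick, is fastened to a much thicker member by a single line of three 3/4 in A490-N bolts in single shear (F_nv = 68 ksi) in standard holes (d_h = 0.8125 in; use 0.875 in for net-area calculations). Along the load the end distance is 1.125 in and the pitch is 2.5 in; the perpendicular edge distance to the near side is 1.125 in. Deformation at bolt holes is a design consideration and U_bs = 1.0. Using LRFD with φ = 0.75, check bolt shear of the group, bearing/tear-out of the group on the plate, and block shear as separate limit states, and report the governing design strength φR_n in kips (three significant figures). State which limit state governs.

67.6 kips (bolt shear governs)

Bolt shear: A_b = π·0.75²/4 = 0.4418 in²; R_n = 68 × 0.4418 × 3 × 1 = 90.12 kips → 0.75 × 90.12 = 67.6 kips.
Bearing: edge l_c = 0.7188, r_n = 45.28 kips; interior l_c = 1.688, r_n = 94.5 kips; R_n = 45.28 + 2·94.5 = 234.3 kips → 176 kips.
Block shear: A_gv = 4.594, A_nv = 2.953, A_nt = 0.5156 in²; R_n = min(0.6F_uA_nv, 0.6F_yA_gv) + U_bs·F_u·A_nt = 160.1 kips → 120 kips.
Bolt shear governs: 67.6 kips.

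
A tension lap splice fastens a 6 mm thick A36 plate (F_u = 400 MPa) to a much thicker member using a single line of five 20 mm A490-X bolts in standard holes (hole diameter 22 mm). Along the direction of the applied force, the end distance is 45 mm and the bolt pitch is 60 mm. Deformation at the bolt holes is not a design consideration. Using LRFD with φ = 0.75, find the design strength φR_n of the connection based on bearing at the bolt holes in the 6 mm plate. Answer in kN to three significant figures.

Per bolt r_n = 1.5 l_c t F_u ≤ 3.0 d t F_u; upper limit = 3.0 × 20 × 6 × 400 / 1000 = 144 kN.
Edge bolt: l_c = 45 − 22/2 = 34 mm → 1.5 × 34 × 6 × 400 / 1000 = 122.4 → r_n = 122.4 kN.
Interior bolts: l_c = 60 − 22 = 38 mm → 1.5 × 38 × 6 × 400 / 1000 = 136.8 → r_n = 136.8 kN.
R_n = 1 × 122.4 + 4 × 136.8 = 669.6 kN.
Design strength φR_n = 0.75 × 669.6 = 502 kN.

502 kN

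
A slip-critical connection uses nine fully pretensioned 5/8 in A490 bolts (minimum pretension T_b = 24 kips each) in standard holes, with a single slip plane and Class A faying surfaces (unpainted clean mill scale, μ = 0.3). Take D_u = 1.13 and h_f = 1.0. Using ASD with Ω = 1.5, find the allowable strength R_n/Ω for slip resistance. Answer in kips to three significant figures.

R_n = μ · D_u · h_f · T_b · n_s · n_b = 0.3 × 1.13 × 1.0 × 24 × 1 × 9 = 73.22 kips.
Allowable strength R_n/Ω = 73.22 / 1.5 = 48.8 kips.

48.8 kips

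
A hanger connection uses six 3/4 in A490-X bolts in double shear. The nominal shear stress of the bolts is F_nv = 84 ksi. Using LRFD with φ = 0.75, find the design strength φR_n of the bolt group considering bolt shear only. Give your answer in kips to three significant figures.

A_b = π × 0.75² / 4 = 0.4418 in².
R_n = F_nv · A_b · n · n_s = 84 × 0.4418 × 6 × 2 = 445.3 kips.
Design strength φR_n = 0.75 × 445.3 = 334 kips.

334 kips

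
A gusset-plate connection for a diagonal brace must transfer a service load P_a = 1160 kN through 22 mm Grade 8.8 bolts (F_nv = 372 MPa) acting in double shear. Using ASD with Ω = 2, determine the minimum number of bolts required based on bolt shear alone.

9 bolts

A_b = π·22²/4 = 380.1 mm².
Per-bolt allowable strength R_n/Ω = 372 × 380.1 × 2 / 1000 / 2 = 141.4 kN.
n ≥ 1160 / 141.4 = 8.203 → use 9 bolts.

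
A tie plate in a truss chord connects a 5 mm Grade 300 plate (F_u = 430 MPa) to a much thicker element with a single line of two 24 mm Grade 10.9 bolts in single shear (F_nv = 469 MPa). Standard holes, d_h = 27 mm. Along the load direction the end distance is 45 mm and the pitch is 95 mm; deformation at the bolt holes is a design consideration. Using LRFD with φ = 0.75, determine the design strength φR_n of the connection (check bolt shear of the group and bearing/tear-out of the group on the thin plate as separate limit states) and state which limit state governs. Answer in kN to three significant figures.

154 kN (bearing governs)

Bolt shear: A_b = π·24²/4 = 452.4 mm²; R_n = 469 × 452.4 × 2 × 1 / 1000 = 424.3 kN → 0.75 × 424.3 = 318 kN.
Bearing (1.2 l_c t F_u ≤ 2.4 d t F_u): upper limit = 2.4·24·5·430 / 1000 = 123.8 kN.
  Edge l_c = 45 − 27/2 = 31.5 → r_n = 81.27 kN; interior l_c = 95 − 27 = 68 → r_n = 123.8 kN.
  R_n,bearing = 1·81.27 + 1·123.8 = 205.1 kN → 0.75 × 205.1 = 154 kN.
Bearing governs: 154 kN.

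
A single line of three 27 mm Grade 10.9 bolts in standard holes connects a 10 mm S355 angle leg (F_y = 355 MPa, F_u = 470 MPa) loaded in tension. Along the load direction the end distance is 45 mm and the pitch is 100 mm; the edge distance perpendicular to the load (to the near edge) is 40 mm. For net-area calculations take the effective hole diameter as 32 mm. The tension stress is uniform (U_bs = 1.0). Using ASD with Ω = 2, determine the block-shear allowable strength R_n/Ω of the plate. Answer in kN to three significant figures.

289 kN

Shear plane L_v = 45 + 2·100 = 245 mm; A_gv = 245 × 10 = 2450 mm².
A_nv = (245 − 2.5·32) × 10 = 1650 mm².
A_nt = (40 − 0.5·32) × 10 = 240 mm².
0.6 F_u A_nv = 465.3 kN; 0.6 F_y A_gv = 521.9 kN → shear rupture governs the shear term.
R_n = 465.3 + 1.0 × 470 × 240 / 1000 = 578.1 kN.
Allowable strength R_n/Ω = 578.1 / 2 = 289 kN.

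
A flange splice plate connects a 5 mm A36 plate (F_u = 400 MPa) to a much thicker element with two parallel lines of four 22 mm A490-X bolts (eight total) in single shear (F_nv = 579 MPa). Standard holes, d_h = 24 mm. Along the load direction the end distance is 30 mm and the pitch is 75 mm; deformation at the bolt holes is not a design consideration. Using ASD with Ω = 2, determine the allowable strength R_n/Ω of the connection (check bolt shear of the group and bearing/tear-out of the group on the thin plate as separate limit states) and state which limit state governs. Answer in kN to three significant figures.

450 kN (bearing governs)

Bolt shear: A_b = π·22²/4 = 380.1 mm²; R_n = 579 × 380.1 × 8 × 1 / 1000 = 1761 kN → 1761 / 2 = 880 kN.
Bearing (1.5 l_c t F_u ≤ 3.0 d t F_u): upper limit = 3.0·22·5·400 / 1000 = 132 kN.
  Edge l_c = 30 − 24/2 = 18 → r_n = 54 kN; interior l_c = 75 − 24 = 51 → r_n = 132 kN.
  R_n,bearing = 2·54 + 6·132 = 900 kN → 900 / 2 = 450 kN.
Bearing governs: 450 kN.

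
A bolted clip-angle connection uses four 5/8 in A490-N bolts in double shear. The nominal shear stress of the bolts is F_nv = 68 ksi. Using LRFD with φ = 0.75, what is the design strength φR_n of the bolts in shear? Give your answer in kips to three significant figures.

A_b = π × 0.625² / 4 = 0.3068 in².
R_n = F_nv · A_b · n · n_s = 68 × 0.3068 × 4 × 2 = 166.9 kips.
Design strength φR_n = 0.75 × 166.9 = 125 kips.

125 kips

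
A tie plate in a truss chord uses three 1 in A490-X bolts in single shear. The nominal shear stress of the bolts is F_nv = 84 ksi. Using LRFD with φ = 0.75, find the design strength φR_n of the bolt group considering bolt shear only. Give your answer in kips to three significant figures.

A_b = π × 1² / 4 = 0.7854 in².
R_n = F_nv · A_b · n · n_s = 84 × 0.7854 × 3 × 1 = 197.9 kips.
Design strength φR_n = 0.75 × 197.9 = 148 kips.

148 kips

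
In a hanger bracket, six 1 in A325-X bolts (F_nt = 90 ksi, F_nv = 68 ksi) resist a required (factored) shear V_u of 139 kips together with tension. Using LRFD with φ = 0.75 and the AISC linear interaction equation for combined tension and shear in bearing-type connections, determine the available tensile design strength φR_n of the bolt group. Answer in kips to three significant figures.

A_b = π·1²/4 = 0.7854 in²; f_rv = 139 / (6 × 0.7854) = 29.5 ksi.
F'_nt = 1.3 F_nt − (F_nt / φF_nv) f_rv = 1.3·90 − (90/(0.75·68))·29.5 = 64.95 ksi, capped at F_nt → F'_nt = 64.95 ksi.
R_n = F'_nt · A_b · n = 64.95 × 0.7854 × 6 = 306.1 kips.
Design strength φR_n = 0.75 × 306.1 = 230 kips.

230 kips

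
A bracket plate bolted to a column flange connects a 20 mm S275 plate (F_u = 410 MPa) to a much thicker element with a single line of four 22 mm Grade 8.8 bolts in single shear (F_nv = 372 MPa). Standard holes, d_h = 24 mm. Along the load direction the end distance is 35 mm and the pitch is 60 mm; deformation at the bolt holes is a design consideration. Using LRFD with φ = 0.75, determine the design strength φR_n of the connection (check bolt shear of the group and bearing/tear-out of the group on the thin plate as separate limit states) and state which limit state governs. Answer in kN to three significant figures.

Bolt shear: A_b = π·22²/4 = 380.1 mm²; R_n = 372 × 380.1 × 4 × 1 / 1000 = 565.6 kN → 0.75 × 565.6 = 424 kN.
Bearing (1.2 l_c t F_u ≤ 2.4 d t F_u): upper limit = 2.4·22·20·410 / 1000 = 433 kN.
  Edge l_c = 35 − 24/2 = 23 → r_n = 226.3 kN; interior l_c = 60 − 24 = 36 → r_n = 354.2 kN.
  R_n,bearing = 1·226.3 + 3·354.2 = 1289 kN → 0.75 × 1289 = 967 kN.
Bolt shear governs: 424 kN.

424 kN (bolt shear governs)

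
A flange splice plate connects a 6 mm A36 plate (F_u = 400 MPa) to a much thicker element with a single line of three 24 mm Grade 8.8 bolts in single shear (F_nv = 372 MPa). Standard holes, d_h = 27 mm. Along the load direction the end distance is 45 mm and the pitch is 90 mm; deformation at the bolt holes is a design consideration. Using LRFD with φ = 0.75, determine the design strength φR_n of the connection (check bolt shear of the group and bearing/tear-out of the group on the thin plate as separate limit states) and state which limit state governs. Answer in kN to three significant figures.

275 kN (bearing governs)

Bolt shear: A_b = π·24²/4 = 452.4 mm²; R_n = 372 × 452.4 × 3 × 1 / 1000 = 504.9 kN → 0.75 × 504.9 = 379 kN.
Bearing (1.2 l_c t F_u ≤ 2.4 d t F_u): upper limit = 2.4·24·6·400 / 1000 = 138.2 kN.
  Edge l_c = 45 − 27/2 = 31.5 → r_n = 90.72 kN; interior l_c = 90 − 27 = 63 → r_n = 138.2 kN.
  R_n,bearing = 1·90.72 + 2·138.2 = 367.2 kN → 0.75 × 367.2 = 275 kN.
Bearing governs: 275 kN.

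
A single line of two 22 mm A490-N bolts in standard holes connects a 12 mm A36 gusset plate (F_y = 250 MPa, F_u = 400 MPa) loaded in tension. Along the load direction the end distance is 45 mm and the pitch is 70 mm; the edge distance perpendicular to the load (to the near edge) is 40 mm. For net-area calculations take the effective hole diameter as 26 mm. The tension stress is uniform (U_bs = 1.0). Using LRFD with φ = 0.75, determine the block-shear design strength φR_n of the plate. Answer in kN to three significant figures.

252 kN

Shear plane L_v = 45 + 1·70 = 115 mm; A_gv = 115 × 12 = 1380 mm².
A_nv = (115 − 1.5·26) × 12 = 912 mm².
A_nt = (40 − 0.5·26) × 12 = 324 mm².
0.6 F_u A_nv = 218.9 kN; 0.6 F_y A_gv = 207 kN → shear yielding governs the shear term.
R_n = 207 + 1.0 × 400 × 324 / 1000 = 336.6 kN.
Design strength φR_n = 0.75 × 336.6 = 252 kN.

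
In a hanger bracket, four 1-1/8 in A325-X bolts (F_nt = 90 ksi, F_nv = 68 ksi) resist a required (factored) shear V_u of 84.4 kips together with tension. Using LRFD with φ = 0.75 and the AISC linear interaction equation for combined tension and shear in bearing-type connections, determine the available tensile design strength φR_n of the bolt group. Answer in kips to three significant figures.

A_b = π·1.125²/4 = 0.994 in²; f_rv = 84.4 / (4 × 0.994) = 21.23 ksi.
F'_nt = 1.3 F_nt − (F_nt / φF_nv) f_rv = 1.3·90 − (90/(0.75·68))·21.23 = 79.54 ksi, capped at F_nt → F'_nt = 79.54 ksi.
R_n = F'_nt · A_b · n = 79.54 × 0.994 × 4 = 316.3 kips.
Design strength φR_n = 0.75 × 316.3 = 237 kips.

237 kips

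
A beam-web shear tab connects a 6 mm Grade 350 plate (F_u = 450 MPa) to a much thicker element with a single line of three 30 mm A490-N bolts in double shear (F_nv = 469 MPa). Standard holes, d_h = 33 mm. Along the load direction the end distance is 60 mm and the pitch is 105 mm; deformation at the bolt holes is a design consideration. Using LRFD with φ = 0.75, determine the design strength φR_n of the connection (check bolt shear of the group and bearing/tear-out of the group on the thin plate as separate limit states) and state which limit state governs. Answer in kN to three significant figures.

Bolt shear: A_b = π·30²/4 = 706.9 mm²; R_n = 469 × 706.9 × 3 × 2 / 1000 = 1989 kN → 0.75 × 1989 = 1490 kN.
Bearing (1.2 l_c t F_u ≤ 2.4 d t F_u): upper limit = 2.4·30·6·450 / 1000 = 194.4 kN.
  Edge l_c = 60 − 33/2 = 43.5 → r_n = 140.9 kN; interior l_c = 105 − 33 = 72 → r_n = 194.4 kN.
  R_n,bearing = 1·140.9 + 2·194.4 = 529.7 kN → 0.75 × 529.7 = 397 kN.
Bearing governs: 397 kN.

397 kN (bearing governs)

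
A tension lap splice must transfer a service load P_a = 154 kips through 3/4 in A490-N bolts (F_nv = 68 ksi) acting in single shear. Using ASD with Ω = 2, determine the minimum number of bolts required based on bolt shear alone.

A_b = π·0.75²/4 = 0.4418 in².
Per-bolt allowable strength R_n/Ω = 68 × 0.4418 × 1 / 2 = 15.02 kips.
n ≥ 154 / 15.02 = 10.25 → use 11 bolts.

11 bolts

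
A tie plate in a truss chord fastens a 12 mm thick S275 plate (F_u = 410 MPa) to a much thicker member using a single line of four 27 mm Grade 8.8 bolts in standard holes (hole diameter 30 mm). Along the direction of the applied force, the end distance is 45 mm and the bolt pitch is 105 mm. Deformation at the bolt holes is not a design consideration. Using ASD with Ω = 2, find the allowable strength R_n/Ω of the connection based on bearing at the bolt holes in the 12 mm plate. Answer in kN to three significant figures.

Per bolt r_n = 1.5 l_c t F_u ≤ 3.0 d t F_u; upper limit = 3.0 × 27 × 12 × 410 / 1000 = 398.5 kN.
Edge bolt: l_c = 45 − 30/2 = 30 mm → 1.5 × 30 × 12 × 410 / 1000 = 221.4 → r_n = 221.4 kN.
Interior bolts: l_c = 105 − 30 = 75 mm → 1.5 × 75 × 12 × 410 / 1000 = 553.5 → r_n = 398.5 kN.
R_n = 1 × 221.4 + 3 × 398.5 = 1417 kN.
Allowable strength R_n/Ω = 1417 / 2 = 708 kN.

708 kN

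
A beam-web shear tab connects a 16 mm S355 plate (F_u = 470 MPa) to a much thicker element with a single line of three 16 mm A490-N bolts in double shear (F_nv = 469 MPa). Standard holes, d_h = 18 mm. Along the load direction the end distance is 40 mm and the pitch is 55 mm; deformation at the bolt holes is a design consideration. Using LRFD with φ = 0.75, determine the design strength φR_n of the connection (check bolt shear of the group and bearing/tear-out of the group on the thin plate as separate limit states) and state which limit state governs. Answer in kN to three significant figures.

Bolt shear: A_b = π·16²/4 = 201.1 mm²; R_n = 469 × 201.1 × 3 × 2 / 1000 = 565.8 kN → 0.75 × 565.8 = 424 kN.
Bearing (1.2 l_c t F_u ≤ 2.4 d t F_u): upper limit = 2.4·16·16·470 / 1000 = 288.8 kN.
  Edge l_c = 40 − 18/2 = 31 → r_n = 279.7 kN; interior l_c = 55 − 18 = 37 → r_n = 288.8 kN.
  R_n,bearing = 1·279.7 + 2·288.8 = 857.3 kN → 0.75 × 857.3 = 643 kN.
Bolt shear governs: 424 kN.

424 kN (bolt shear governs)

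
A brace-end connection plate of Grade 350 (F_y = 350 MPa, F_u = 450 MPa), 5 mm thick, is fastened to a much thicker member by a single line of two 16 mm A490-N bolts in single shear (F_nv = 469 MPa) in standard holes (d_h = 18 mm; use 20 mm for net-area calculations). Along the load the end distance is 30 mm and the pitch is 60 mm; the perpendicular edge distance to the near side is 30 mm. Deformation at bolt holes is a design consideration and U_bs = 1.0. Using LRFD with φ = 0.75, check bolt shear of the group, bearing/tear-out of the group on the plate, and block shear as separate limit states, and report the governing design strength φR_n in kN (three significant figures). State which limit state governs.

94.5 kN (block shear governs)

Bolt shear: A_b = π·16²/4 = 201.1 mm²; R_n = 469 × 201.1 × 2 × 1 / 1000 = 188.6 kN → 0.75 × 188.6 = 141 kN.
Bearing: edge l_c = 21, r_n = 56.7 kN; interior l_c = 42, r_n = 86.4 kN; R_n = 56.7 + 1·86.4 = 143.1 kN → 107 kN.
Block shear: A_gv = 450, A_nv = 300, A_nt = 100 mm²; R_n = min(0.6F_uA_nv, 0.6F_yA_gv) + U_bs·F_u·A_nt = 126 kN → 94.5 kN.
Block shear governs: 94.5 kN.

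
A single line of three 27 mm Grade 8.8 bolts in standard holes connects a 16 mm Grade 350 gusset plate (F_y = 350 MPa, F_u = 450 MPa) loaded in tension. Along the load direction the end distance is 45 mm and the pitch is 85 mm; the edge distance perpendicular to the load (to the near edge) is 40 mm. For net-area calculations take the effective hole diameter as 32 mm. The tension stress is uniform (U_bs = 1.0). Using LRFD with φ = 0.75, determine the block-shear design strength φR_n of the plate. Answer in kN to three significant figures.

567 kN

Shear plane L_v = 45 + 2·85 = 215 mm; A_gv = 215 × 16 = 3440 mm².
A_nv = (215 − 2.5·32) × 16 = 2160 mm².
A_nt = (40 − 0.5·32) × 16 = 384 mm².
0.6 F_u A_nv = 583.2 kN; 0.6 F_y A_gv = 722.4 kN → shear rupture governs the shear term.
R_n = 583.2 + 1.0 × 450 × 384 / 1000 = 756 kN.
Design strength φR_n = 0.75 × 756 = 567 kN.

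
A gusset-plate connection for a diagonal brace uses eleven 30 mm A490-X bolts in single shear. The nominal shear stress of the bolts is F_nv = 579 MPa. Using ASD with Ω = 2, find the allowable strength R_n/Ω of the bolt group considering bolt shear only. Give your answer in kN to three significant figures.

A_b = π × 30² / 4 = 706.9 mm².
R_n = F_nv · A_b · n · n_s = 579 × 706.9 × 11 × 1 / 1000 = 4502 kN.
Allowable strength R_n/Ω = 4502 / 2 = 2250 kN.

2250 kN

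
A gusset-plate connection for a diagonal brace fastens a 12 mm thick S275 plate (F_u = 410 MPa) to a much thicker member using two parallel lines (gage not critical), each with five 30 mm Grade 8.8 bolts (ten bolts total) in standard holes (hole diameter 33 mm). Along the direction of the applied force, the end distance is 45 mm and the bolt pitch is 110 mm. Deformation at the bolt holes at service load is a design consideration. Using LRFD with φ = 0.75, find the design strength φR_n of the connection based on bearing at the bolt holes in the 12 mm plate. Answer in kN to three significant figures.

Per bolt r_n = 1.2 l_c t F_u ≤ 2.4 d t F_u; upper limit = 2.4 × 30 × 12 × 410 / 1000 = 354.2 kN.
Edge bolt: l_c = 45 − 33/2 = 28.5 mm → 1.2 × 28.5 × 12 × 410 / 1000 = 168.3 → r_n = 168.3 kN.
Interior bolts: l_c = 110 − 33 = 77 mm → 1.2 × 77 × 12 × 410 / 1000 = 454.6 → r_n = 354.2 kN.
R_n = 2 × 168.3 + 8 × 354.2 = 3170 kN.
Design strength φR_n = 0.75 × 3170 = 2380 kN.

2380 kN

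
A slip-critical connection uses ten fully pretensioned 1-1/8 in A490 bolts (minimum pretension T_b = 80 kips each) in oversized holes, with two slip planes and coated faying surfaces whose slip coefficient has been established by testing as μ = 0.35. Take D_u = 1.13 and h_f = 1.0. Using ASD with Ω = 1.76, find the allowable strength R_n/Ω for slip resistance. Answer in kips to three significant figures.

R_n = μ · D_u · h_f · T_b · n_s · n_b = 0.35 × 1.13 × 1.0 × 80 × 2 × 10 = 632.8 kips.
Allowable strength R_n/Ω = 632.8 / 1.76 = 360 kips.

360 kips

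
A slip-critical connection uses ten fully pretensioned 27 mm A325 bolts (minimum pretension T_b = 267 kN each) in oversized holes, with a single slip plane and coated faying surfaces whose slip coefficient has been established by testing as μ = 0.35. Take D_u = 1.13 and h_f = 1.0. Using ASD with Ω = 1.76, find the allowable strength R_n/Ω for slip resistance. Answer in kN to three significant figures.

R_n = μ · D_u · h_f · T_b · n_s · n_b = 0.35 × 1.13 × 1.0 × 267 × 1 × 10 = 1056 kN.
Allowable strength R_n/Ω = 1056 / 1.76 = 600 kN.

600 kN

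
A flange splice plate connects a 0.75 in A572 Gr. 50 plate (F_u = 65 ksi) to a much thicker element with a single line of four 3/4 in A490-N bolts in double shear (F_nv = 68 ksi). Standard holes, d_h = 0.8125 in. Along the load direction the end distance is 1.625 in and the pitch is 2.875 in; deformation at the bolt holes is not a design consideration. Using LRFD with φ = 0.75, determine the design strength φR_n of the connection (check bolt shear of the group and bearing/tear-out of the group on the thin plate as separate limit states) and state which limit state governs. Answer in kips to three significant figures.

Bolt shear: A_b = π·0.75²/4 = 0.4418 in²; R_n = 68 × 0.4418 × 4 × 2 = 240.3 kips → 0.75 × 240.3 = 180 kips.
Bearing (1.5 l_c t F_u ≤ 3.0 d t F_u): upper limit = 3.0·0.75·0.75·65 = 109.7 kips.
  Edge l_c = 1.625 − 0.8125/2 = 1.219 → r_n = 89.12 kips; interior l_c = 2.875 − 0.8125 = 2.062 → r_n = 109.7 kips.
  R_n,bearing = 1·89.12 + 3·109.7 = 418.2 kips → 0.75 × 418.2 = 314 kips.
Bolt shear governs: 180 kips.

180 kips (bolt shear governs)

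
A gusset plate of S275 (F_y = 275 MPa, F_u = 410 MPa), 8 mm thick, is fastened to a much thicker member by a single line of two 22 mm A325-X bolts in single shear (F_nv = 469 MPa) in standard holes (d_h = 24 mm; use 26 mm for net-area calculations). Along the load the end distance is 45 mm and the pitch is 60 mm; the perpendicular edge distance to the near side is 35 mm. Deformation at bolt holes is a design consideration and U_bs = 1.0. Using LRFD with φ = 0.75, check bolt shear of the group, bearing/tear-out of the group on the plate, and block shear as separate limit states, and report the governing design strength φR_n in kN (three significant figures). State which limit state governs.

152 kN (block shear governs)

Bolt shear: A_b = π·22²/4 = 380.1 mm²; R_n = 469 × 380.1 × 2 × 1 / 1000 = 356.6 kN → 0.75 × 356.6 = 267 kN.
Bearing: edge l_c = 33, r_n = 129.9 kN; interior l_c = 36, r_n = 141.7 kN; R_n = 129.9 + 1·141.7 = 271.6 kN → 204 kN.
Block shear: A_gv = 840, A_nv = 528, A_nt = 176 mm²; R_n = min(0.6F_uA_nv, 0.6F_yA_gv) + U_bs·F_u·A_nt = 202 kN → 152 kN.
Block shear governs: 152 kN.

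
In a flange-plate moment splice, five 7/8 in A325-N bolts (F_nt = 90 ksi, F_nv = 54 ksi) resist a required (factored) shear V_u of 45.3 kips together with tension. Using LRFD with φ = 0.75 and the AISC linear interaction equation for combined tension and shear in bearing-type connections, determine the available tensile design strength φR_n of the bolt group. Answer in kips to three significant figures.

188 kips

A_b = π·0.875²/4 = 0.6013 in²; f_rv = 45.3 / (5 × 0.6013) = 15.07 ksi.
F'_nt = 1.3 F_nt − (F_nt / φF_nv) f_rv = 1.3·90 − (90/(0.75·54))·15.07 = 83.52 ksi, capped at F_nt → F'_nt = 83.52 ksi.
R_n = F'_nt · A_b · n = 83.52 × 0.6013 × 5 = 251.1 kips.
Design strength φR_n = 0.75 × 251.1 = 188 kips.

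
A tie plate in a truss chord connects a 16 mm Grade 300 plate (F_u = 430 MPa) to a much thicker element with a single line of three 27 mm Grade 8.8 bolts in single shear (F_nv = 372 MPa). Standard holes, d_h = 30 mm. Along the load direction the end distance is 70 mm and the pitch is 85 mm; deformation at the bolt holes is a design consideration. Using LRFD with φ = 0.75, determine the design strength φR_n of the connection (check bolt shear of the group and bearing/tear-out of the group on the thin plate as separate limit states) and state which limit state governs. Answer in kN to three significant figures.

479 kN (bolt shear governs)

Bolt shear: A_b = π·27²/4 = 572.6 mm²; R_n = 372 × 572.6 × 3 × 1 / 1000 = 639 kN → 0.75 × 639 = 479 kN.
Bearing (1.2 l_c t F_u ≤ 2.4 d t F_u): upper limit = 2.4·27·16·430 / 1000 = 445.8 kN.
  Edge l_c = 70 − 30/2 = 55 → r_n = 445.8 kN; interior l_c = 85 − 30 = 55 → r_n = 445.8 kN.
  R_n,bearing = 1·445.8 + 2·445.8 = 1337 kN → 0.75 × 1337 = 1000 kN.
Bolt shear governs: 479 kN.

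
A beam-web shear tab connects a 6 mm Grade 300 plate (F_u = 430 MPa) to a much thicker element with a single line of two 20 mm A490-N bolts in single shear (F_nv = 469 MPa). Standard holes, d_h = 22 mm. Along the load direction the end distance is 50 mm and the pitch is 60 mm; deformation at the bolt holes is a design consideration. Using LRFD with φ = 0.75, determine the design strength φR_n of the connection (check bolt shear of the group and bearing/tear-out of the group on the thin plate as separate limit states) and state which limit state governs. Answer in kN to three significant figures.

179 kN (bearing governs)

Bolt shear: A_b = π·20²/4 = 314.2 mm²; R_n = 469 × 314.2 × 2 × 1 / 1000 = 294.7 kN → 0.75 × 294.7 = 221 kN.
Bearing (1.2 l_c t F_u ≤ 2.4 d t F_u): upper limit = 2.4·20·6·430 / 1000 = 123.8 kN.
  Edge l_c = 50 − 22/2 = 39 → r_n = 120.7 kN; interior l_c = 60 − 22 = 38 → r_n = 117.6 kN.
  R_n,bearing = 1·120.7 + 1·117.6 = 238.4 kN → 0.75 × 238.4 = 179 kN.
Bearing governs: 179 kN.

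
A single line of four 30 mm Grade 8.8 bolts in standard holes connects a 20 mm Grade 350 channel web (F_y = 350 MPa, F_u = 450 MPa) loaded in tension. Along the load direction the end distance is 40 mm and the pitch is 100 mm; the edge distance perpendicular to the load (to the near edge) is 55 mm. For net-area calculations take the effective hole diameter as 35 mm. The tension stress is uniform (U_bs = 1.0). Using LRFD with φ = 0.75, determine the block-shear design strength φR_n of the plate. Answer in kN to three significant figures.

1130 kN

Shear plane L_v = 40 + 3·100 = 340 mm; A_gv = 340 × 20 = 6800 mm².
A_nv = (340 − 3.5·35) × 20 = 4350 mm².
A_nt = (55 − 0.5·35) × 20 = 750 mm².
0.6 F_u A_nv = 1174 kN; 0.6 F_y A_gv = 1428 kN → shear rupture governs the shear term.
R_n = 1174 + 1.0 × 450 × 750 / 1000 = 1512 kN.
Design strength φR_n = 0.75 × 1512 = 1130 kN.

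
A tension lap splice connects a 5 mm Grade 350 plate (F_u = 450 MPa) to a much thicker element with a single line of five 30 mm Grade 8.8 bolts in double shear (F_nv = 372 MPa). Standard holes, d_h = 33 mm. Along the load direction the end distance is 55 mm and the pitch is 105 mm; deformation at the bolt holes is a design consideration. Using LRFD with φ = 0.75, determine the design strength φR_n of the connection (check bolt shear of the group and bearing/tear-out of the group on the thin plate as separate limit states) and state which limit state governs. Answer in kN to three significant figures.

564 kN (bearing governs)

Bolt shear: A_b = π·30²/4 = 706.9 mm²; R_n = 372 × 706.9 × 5 × 2 / 1000 = 2630 kN → 0.75 × 2630 = 1970 kN.
Bearing (1.2 l_c t F_u ≤ 2.4 d t F_u): upper limit = 2.4·30·5·450 / 1000 = 162 kN.
  Edge l_c = 55 − 33/2 = 38.5 → r_n = 103.9 kN; interior l_c = 105 − 33 = 72 → r_n = 162 kN.
  R_n,bearing = 1·103.9 + 4·162 = 752 kN → 0.75 × 752 = 564 kN.
Bearing governs: 564 kN.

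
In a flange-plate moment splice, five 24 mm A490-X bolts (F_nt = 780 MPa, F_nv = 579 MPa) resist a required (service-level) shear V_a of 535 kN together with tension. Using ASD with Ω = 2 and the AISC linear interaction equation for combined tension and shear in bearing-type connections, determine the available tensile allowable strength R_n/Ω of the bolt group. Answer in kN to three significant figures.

A_b = π·24²/4 = 452.4 mm²; f_rv = 535 × 1000 / (5 × 452.4) = 236.5 MPa.
F'_nt = 1.3 F_nt − (Ω F_nt / F_nv) f_rv = 1.3·780 − (2·780/579)·236.5 = 376.7 MPa, capped at F_nt → F'_nt = 376.7 MPa.
R_n = F'_nt · A_b · n = 376.7 × 452.4 × 5 / 1000 = 852.2 kN.
Allowable strength R_n/Ω = 852.2 / 2 = 426 kN.

426 kN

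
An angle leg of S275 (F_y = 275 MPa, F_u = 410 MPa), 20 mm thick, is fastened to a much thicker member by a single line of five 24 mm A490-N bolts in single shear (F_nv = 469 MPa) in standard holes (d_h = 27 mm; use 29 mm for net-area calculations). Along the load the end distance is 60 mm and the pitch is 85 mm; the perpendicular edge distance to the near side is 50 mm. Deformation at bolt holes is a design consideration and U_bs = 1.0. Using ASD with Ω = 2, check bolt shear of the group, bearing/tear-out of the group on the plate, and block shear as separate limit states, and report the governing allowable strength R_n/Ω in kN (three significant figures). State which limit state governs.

Bolt shear: A_b = π·24²/4 = 452.4 mm²; R_n = 469 × 452.4 × 5 × 1 / 1000 = 1061 kN → 1061 / 2 = 530 kN.
Bearing: edge l_c = 46.5, r_n = 457.6 kN; interior l_c = 58, r_n = 472.3 kN; R_n = 457.6 + 4·472.3 = 2347 kN → 1170 kN.
Block shear: A_gv = 8000, A_nv = 5390, A_nt = 710 mm²; R_n = min(0.6F_uA_nv, 0.6F_yA_gv) + U_bs·F_u·A_nt = 1611 kN → 806 kN.
Bolt shear governs: 530 kN.

530 kN (bolt shear governs)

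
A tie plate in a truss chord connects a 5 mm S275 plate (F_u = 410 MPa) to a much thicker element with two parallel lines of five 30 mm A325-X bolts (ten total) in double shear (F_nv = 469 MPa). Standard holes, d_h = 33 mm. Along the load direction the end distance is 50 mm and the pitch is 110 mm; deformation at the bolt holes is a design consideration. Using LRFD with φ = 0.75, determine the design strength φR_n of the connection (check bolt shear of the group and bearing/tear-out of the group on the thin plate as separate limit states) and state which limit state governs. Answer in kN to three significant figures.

1010 kN (bearing governs)

Bolt shear: A_b = π·30²/4 = 706.9 mm²; R_n = 469 × 706.9 × 10 × 2 / 1000 = 6630 kN → 0.75 × 6630 = 4970 kN.
Bearing (1.2 l_c t F_u ≤ 2.4 d t F_u): upper limit = 2.4·30·5·410 / 1000 = 147.6 kN.
  Edge l_c = 50 − 33/2 = 33.5 → r_n = 82.41 kN; interior l_c = 110 − 33 = 77 → r_n = 147.6 kN.
  R_n,bearing = 2·82.41 + 8·147.6 = 1346 kN → 0.75 × 1346 = 1010 kN.
Bearing governs: 1010 kN.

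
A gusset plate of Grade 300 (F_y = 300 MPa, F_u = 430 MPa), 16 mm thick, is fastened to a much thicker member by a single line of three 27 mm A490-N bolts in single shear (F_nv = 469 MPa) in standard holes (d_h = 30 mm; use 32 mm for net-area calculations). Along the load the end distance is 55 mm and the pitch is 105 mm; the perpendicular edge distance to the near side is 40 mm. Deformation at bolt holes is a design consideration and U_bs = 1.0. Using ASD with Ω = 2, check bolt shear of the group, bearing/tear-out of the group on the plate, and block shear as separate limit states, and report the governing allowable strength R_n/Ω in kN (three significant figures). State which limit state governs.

Bolt shear: A_b = π·27²/4 = 572.6 mm²; R_n = 469 × 572.6 × 3 × 1 / 1000 = 805.6 kN → 805.6 / 2 = 403 kN.
Bearing: edge l_c = 40, r_n = 330.2 kN; interior l_c = 75, r_n = 445.8 kN; R_n = 330.2 + 2·445.8 = 1222 kN → 611 kN.
Block shear: A_gv = 4240, A_nv = 2960, A_nt = 384 mm²; R_n = min(0.6F_uA_nv, 0.6F_yA_gv) + U_bs·F_u·A_nt = 928.3 kN → 464 kN.
Bolt shear governs: 403 kN.

403 kN (bolt shear governs)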